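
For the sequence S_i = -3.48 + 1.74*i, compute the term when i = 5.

S_5 = -3.48 + 1.74*5 = -3.48 + 8.7 = 5.22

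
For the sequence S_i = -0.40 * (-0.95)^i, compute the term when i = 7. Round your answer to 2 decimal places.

S_7 = -0.4 * (-0.95)^7 ≈ -0.4 * -0.6983 ≈ 0.28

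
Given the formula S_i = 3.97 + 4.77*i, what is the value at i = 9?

S_9 = 3.97 + 4.77*9 = 3.97 + 42.93 = 46.9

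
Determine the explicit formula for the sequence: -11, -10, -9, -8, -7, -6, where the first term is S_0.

Check differences: -10 - -11 = 1
-9 - -10 = 1
Common difference d = 1.
First term a = -11.
Formula: S_i = -11 + 1*i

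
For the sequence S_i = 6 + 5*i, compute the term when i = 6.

S_6 = 6 + 5*6 = 6 + 30 = 36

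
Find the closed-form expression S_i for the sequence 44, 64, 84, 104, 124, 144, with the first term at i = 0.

Check differences: 64 - 44 = 20
84 - 64 = 20
Common difference d = 20.
First term a = 44.
Formula: S_i = 44 + 20*i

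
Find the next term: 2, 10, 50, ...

Ratios: 10 / 2 = 5.0
This is a geometric sequence with common ratio r = 5.
Next term = 50 * 5 = 250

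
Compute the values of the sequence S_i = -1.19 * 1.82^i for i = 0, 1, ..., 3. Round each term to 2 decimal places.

This is a geometric sequence.
i=0: S_0 = -1.19 * 1.82^0 = -1.19
i=1: S_1 = -1.19 * 1.82^1 ≈ -2.17
i=2: S_2 = -1.19 * 1.82^2 ≈ -3.94
i=3: S_3 = -1.19 * 1.82^3 ≈ -7.17
The first 4 terms are: [-1.19, -2.17, -3.94, -7.17]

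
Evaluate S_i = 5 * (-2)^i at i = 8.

S_8 = 5 * (-2)^8 = 5 * 256 = 1280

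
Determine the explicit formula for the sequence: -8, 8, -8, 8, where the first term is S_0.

Check ratios: 8 / -8 = -1.0
Common ratio r = -1.
First term a = -8.
Formula: S_i = -8 * (-1)^i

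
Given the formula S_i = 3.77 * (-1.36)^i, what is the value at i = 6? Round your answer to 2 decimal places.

S_6 = 3.77 * (-1.36)^6 ≈ 3.77 * 6.3275 ≈ 23.85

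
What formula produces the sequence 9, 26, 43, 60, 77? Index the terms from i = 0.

Check differences: 26 - 9 = 17
43 - 26 = 17
Common difference d = 17.
First term a = 9.
Formula: S_i = 9 + 17*i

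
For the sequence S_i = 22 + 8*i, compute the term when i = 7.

S_7 = 22 + 8*7 = 22 + 56 = 78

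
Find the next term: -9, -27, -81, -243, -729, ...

Ratios: -27 / -9 = 3.0
This is a geometric sequence with common ratio r = 3.
Next term = -729 * 3 = -2187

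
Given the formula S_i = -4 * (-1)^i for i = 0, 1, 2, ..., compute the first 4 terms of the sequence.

This is a geometric sequence.
i=0: S_0 = -4 * (-1)^0 = -4
i=1: S_1 = -4 * (-1)^1 = 4
i=2: S_2 = -4 * (-1)^2 = -4
i=3: S_3 = -4 * (-1)^3 = 4
The first 4 terms are: [-4, 4, -4, 4]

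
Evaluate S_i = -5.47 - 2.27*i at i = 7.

S_7 = -5.47 + -2.27*7 = -5.47 + -15.89 = -21.36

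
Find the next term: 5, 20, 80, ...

Ratios: 20 / 5 = 4.0
This is a geometric sequence with common ratio r = 4.
Next term = 80 * 4 = 320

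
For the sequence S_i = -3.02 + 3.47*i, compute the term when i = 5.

S_5 = -3.02 + 3.47*5 = -3.02 + 17.35 = 14.33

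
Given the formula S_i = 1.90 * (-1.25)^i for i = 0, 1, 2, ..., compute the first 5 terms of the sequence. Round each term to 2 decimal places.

This is a geometric sequence.
i=0: S_0 = 1.9 * (-1.25)^0 = 1.9
i=1: S_1 = 1.9 * (-1.25)^1 ≈ -2.38
i=2: S_2 = 1.9 * (-1.25)^2 ≈ 2.97
i=3: S_3 = 1.9 * (-1.25)^3 ≈ -3.71
i=4: S_4 = 1.9 * (-1.25)^4 ≈ 4.64
The first 5 terms are: [1.9, -2.38, 2.97, -3.71, 4.64]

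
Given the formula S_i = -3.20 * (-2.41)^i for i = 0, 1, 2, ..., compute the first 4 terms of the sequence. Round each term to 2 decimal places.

This is a geometric sequence.
i=0: S_0 = -3.2 * (-2.41)^0 = -3.2
i=1: S_1 = -3.2 * (-2.41)^1 ≈ 7.71
i=2: S_2 = -3.2 * (-2.41)^2 ≈ -18.59
i=3: S_3 = -3.2 * (-2.41)^3 ≈ 44.79
The first 4 terms are: [-3.2, 7.71, -18.59, 44.79]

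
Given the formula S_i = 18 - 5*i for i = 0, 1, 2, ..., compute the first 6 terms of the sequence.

This is an arithmetic sequence.
i=0: S_0 = 18 + -5*0 = 18
i=1: S_1 = 18 + -5*1 = 13
i=2: S_2 = 18 + -5*2 = 8
i=3: S_3 = 18 + -5*3 = 3
i=4: S_4 = 18 + -5*4 = -2
i=5: S_5 = 18 + -5*5 = -7
The first 6 terms are: [18, 13, 8, 3, -2, -7]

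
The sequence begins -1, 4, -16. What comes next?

Ratios: 4 / -1 = -4.0
This is a geometric sequence with common ratio r = -4.
Next term = -16 * -4 = 64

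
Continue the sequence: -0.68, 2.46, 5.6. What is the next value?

Differences: 2.46 - -0.68 = 3.14
This is an arithmetic sequence with common difference d = 3.14.
Next term = 5.6 + 3.14 = 8.74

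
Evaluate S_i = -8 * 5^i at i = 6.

S_6 = -8 * 5^6 = -8 * 15625 = -125000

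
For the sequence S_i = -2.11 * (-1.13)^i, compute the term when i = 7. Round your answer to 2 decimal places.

S_7 = -2.11 * (-1.13)^7 ≈ -2.11 * -2.3526 ≈ 4.96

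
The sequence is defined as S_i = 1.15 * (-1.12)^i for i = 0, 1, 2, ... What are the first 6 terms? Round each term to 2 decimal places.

This is a geometric sequence.
i=0: S_0 = 1.15 * (-1.12)^0 = 1.15
i=1: S_1 = 1.15 * (-1.12)^1 ≈ -1.29
i=2: S_2 = 1.15 * (-1.12)^2 ≈ 1.44
i=3: S_3 = 1.15 * (-1.12)^3 ≈ -1.62
i=4: S_4 = 1.15 * (-1.12)^4 ≈ 1.81
i=5: S_5 = 1.15 * (-1.12)^5 ≈ -2.03
The first 6 terms are: [1.15, -1.29, 1.44, -1.62, 1.81, -2.03]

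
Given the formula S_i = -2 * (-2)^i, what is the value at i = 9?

S_9 = -2 * (-2)^9 = -2 * -512 = 1024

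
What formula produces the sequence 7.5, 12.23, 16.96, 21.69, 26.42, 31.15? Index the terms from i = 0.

Check differences: 12.23 - 7.5 = 4.73
16.96 - 12.23 = 4.73
Common difference d = 4.73.
First term a = 7.5.
Formula: S_i = 7.50 + 4.73*i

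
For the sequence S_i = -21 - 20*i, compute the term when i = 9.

S_9 = -21 + -20*9 = -21 + -180 = -201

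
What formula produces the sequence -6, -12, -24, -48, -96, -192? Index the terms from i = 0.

Check ratios: -12 / -6 = 2.0
Common ratio r = 2.
First term a = -6.
Formula: S_i = -6 * 2^i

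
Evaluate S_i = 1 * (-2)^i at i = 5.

S_5 = 1 * (-2)^5 = 1 * -32 = -32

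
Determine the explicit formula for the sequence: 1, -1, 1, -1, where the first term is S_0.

Check ratios: -1 / 1 = -1.0
Common ratio r = -1.
First term a = 1.
Formula: S_i = 1 * (-1)^i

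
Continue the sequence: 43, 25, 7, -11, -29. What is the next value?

Differences: 25 - 43 = -18
This is an arithmetic sequence with common difference d = -18.
Next term = -29 + -18 = -47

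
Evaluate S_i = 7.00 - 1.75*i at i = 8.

S_8 = 7.0 + -1.75*8 = 7.0 + -14.0 = -7.0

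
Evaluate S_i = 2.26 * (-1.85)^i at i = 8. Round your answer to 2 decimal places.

S_8 = 2.26 * (-1.85)^8 ≈ 2.26 * 137.2062 ≈ 310.09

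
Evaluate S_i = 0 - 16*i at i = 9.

S_9 = 0 + -16*9 = 0 + -144 = -144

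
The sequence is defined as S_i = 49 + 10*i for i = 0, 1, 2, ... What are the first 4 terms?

This is an arithmetic sequence.
i=0: S_0 = 49 + 10*0 = 49
i=1: S_1 = 49 + 10*1 = 59
i=2: S_2 = 49 + 10*2 = 69
i=3: S_3 = 49 + 10*3 = 79
The first 4 terms are: [49, 59, 69, 79]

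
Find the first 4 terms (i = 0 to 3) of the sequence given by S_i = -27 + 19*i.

This is an arithmetic sequence.
i=0: S_0 = -27 + 19*0 = -27
i=1: S_1 = -27 + 19*1 = -8
i=2: S_2 = -27 + 19*2 = 11
i=3: S_3 = -27 + 19*3 = 30
The first 4 terms are: [-27, -8, 11, 30]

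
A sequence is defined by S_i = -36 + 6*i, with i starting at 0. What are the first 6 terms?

This is an arithmetic sequence.
i=0: S_0 = -36 + 6*0 = -36
i=1: S_1 = -36 + 6*1 = -30
i=2: S_2 = -36 + 6*2 = -24
i=3: S_3 = -36 + 6*3 = -18
i=4: S_4 = -36 + 6*4 = -12
i=5: S_5 = -36 + 6*5 = -6
The first 6 terms are: [-36, -30, -24, -18, -12, -6]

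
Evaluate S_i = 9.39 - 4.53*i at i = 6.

S_6 = 9.39 + -4.53*6 = 9.39 + -27.18 = -17.79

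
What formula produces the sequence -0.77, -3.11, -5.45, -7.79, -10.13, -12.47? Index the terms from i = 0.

Check differences: -3.11 - -0.77 = -2.34
-5.45 - -3.11 = -2.34
Common difference d = -2.34.
First term a = -0.77.
Formula: S_i = -0.77 - 2.34*i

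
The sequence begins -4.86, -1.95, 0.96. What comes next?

Differences: -1.95 - -4.86 = 2.91
This is an arithmetic sequence with common difference d = 2.91.
Next term = 0.96 + 2.91 = 3.87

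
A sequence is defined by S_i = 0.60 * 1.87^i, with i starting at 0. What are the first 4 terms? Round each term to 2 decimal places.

This is a geometric sequence.
i=0: S_0 = 0.6 * 1.87^0 = 0.6
i=1: S_1 = 0.6 * 1.87^1 ≈ 1.12
i=2: S_2 = 0.6 * 1.87^2 ≈ 2.1
i=3: S_3 = 0.6 * 1.87^3 ≈ 3.92
The first 4 terms are: [0.6, 1.12, 2.1, 3.92]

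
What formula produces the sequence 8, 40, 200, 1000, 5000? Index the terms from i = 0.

Check ratios: 40 / 8 = 5.0
Common ratio r = 5.
First term a = 8.
Formula: S_i = 8 * 5^i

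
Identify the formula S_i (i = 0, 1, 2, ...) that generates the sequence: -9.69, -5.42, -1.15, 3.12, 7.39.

Check differences: -5.42 - -9.69 = 4.27
-1.15 - -5.42 = 4.27
Common difference d = 4.27.
First term a = -9.69.
Formula: S_i = -9.69 + 4.27*i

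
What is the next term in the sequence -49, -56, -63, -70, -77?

Differences: -56 - -49 = -7
This is an arithmetic sequence with common difference d = -7.
Next term = -77 + -7 = -84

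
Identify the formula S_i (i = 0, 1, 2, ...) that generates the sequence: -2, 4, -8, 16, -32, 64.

Check ratios: 4 / -2 = -2.0
Common ratio r = -2.
First term a = -2.
Formula: S_i = -2 * (-2)^i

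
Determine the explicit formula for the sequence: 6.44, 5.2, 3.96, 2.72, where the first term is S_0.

Check differences: 5.2 - 6.44 = -1.24
3.96 - 5.2 = -1.24
Common difference d = -1.24.
First term a = 6.44.
Formula: S_i = 6.44 - 1.24*i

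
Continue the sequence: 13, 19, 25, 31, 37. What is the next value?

Differences: 19 - 13 = 6
This is an arithmetic sequence with common difference d = 6.
Next term = 37 + 6 = 43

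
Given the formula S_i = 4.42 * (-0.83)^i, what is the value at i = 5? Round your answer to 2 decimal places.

S_5 = 4.42 * (-0.83)^5 ≈ 4.42 * -0.3939 ≈ -1.74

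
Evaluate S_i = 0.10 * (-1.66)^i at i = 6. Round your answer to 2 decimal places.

S_6 = 0.1 * (-1.66)^6 ≈ 0.1 * 20.9242 ≈ 2.09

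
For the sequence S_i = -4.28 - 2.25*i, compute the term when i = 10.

S_10 = -4.28 + -2.25*10 = -4.28 + -22.5 = -26.78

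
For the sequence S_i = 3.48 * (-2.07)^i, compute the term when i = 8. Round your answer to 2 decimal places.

S_8 = 3.48 * (-2.07)^8 ≈ 3.48 * 337.1031 ≈ 1173.12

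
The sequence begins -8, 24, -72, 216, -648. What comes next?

Ratios: 24 / -8 = -3.0
This is a geometric sequence with common ratio r = -3.
Next term = -648 * -3 = 1944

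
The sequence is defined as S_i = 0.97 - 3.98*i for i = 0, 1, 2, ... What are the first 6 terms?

This is an arithmetic sequence.
i=0: S_0 = 0.97 + -3.98*0 = 0.97
i=1: S_1 = 0.97 + -3.98*1 = -3.01
i=2: S_2 = 0.97 + -3.98*2 = -6.99
i=3: S_3 = 0.97 + -3.98*3 = -10.97
i=4: S_4 = 0.97 + -3.98*4 = -14.95
i=5: S_5 = 0.97 + -3.98*5 = -18.93
The first 6 terms are: [0.97, -3.01, -6.99, -10.97, -14.95, -18.93]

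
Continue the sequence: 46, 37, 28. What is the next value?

Differences: 37 - 46 = -9
This is an arithmetic sequence with common difference d = -9.
Next term = 28 + -9 = 19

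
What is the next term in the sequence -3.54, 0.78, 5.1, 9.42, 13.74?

Differences: 0.78 - -3.54 = 4.32
This is an arithmetic sequence with common difference d = 4.32.
Next term = 13.74 + 4.32 = 18.06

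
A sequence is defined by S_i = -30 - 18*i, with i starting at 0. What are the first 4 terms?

This is an arithmetic sequence.
i=0: S_0 = -30 + -18*0 = -30
i=1: S_1 = -30 + -18*1 = -48
i=2: S_2 = -30 + -18*2 = -66
i=3: S_3 = -30 + -18*3 = -84
The first 4 terms are: [-30, -48, -66, -84]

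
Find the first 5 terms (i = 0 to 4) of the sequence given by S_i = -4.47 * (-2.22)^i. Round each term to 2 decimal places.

This is a geometric sequence.
i=0: S_0 = -4.47 * (-2.22)^0 = -4.47
i=1: S_1 = -4.47 * (-2.22)^1 ≈ 9.92
i=2: S_2 = -4.47 * (-2.22)^2 ≈ -22.03
i=3: S_3 = -4.47 * (-2.22)^3 ≈ 48.91
i=4: S_4 = -4.47 * (-2.22)^4 ≈ -108.57
The first 5 terms are: [-4.47, 9.92, -22.03, 48.91, -108.57]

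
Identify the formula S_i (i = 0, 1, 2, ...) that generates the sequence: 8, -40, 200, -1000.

Check ratios: -40 / 8 = -5.0
Common ratio r = -5.
First term a = 8.
Formula: S_i = 8 * (-5)^i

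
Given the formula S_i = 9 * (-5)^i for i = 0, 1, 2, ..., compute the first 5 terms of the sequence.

This is a geometric sequence.
i=0: S_0 = 9 * (-5)^0 = 9
i=1: S_1 = 9 * (-5)^1 = -45
i=2: S_2 = 9 * (-5)^2 = 225
i=3: S_3 = 9 * (-5)^3 = -1125
i=4: S_4 = 9 * (-5)^4 = 5625
The first 5 terms are: [9, -45, 225, -1125, 5625]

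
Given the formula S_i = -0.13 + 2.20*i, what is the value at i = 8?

S_8 = -0.13 + 2.2*8 = -0.13 + 17.6 = 17.47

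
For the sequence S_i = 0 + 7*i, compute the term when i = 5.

S_5 = 0 + 7*5 = 0 + 35 = 35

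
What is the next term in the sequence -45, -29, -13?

Differences: -29 - -45 = 16
This is an arithmetic sequence with common difference d = 16.
Next term = -13 + 16 = 3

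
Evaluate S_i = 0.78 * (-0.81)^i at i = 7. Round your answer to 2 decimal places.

S_7 = 0.78 * (-0.81)^7 ≈ 0.78 * -0.2288 ≈ -0.18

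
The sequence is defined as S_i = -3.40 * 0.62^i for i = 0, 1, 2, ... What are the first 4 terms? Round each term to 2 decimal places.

This is a geometric sequence.
i=0: S_0 = -3.4 * 0.62^0 = -3.4
i=1: S_1 = -3.4 * 0.62^1 ≈ -2.11
i=2: S_2 = -3.4 * 0.62^2 ≈ -1.31
i=3: S_3 = -3.4 * 0.62^3 ≈ -0.81
The first 4 terms are: [-3.4, -2.11, -1.31, -0.81]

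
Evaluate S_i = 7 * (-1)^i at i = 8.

S_8 = 7 * (-1)^8 = 7 * 1 = 7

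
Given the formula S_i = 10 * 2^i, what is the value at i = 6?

S_6 = 10 * 2^6 = 10 * 64 = 640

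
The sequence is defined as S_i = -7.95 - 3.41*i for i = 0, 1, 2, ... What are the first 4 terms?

This is an arithmetic sequence.
i=0: S_0 = -7.95 + -3.41*0 = -7.95
i=1: S_1 = -7.95 + -3.41*1 = -11.36
i=2: S_2 = -7.95 + -3.41*2 = -14.77
i=3: S_3 = -7.95 + -3.41*3 = -18.18
The first 4 terms are: [-7.95, -11.36, -14.77, -18.18]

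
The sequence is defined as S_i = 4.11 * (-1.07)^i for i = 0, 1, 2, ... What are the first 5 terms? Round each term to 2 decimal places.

This is a geometric sequence.
i=0: S_0 = 4.11 * (-1.07)^0 = 4.11
i=1: S_1 = 4.11 * (-1.07)^1 ≈ -4.4
i=2: S_2 = 4.11 * (-1.07)^2 ≈ 4.71
i=3: S_3 = 4.11 * (-1.07)^3 ≈ -5.03
i=4: S_4 = 4.11 * (-1.07)^4 ≈ 5.39
The first 5 terms are: [4.11, -4.4, 4.71, -5.03, 5.39]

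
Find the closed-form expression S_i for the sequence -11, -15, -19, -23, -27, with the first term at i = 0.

Check differences: -15 - -11 = -4
-19 - -15 = -4
Common difference d = -4.
First term a = -11.
Formula: S_i = -11 - 4*i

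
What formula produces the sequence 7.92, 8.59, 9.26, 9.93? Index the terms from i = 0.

Check differences: 8.59 - 7.92 = 0.67
9.26 - 8.59 = 0.67
Common difference d = 0.67.
First term a = 7.92.
Formula: S_i = 7.92 + 0.67*i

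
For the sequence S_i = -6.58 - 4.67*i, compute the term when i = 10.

S_10 = -6.58 + -4.67*10 = -6.58 + -46.7 = -53.28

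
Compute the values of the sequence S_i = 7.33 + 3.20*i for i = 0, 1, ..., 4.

This is an arithmetic sequence.
i=0: S_0 = 7.33 + 3.2*0 = 7.33
i=1: S_1 = 7.33 + 3.2*1 = 10.53
i=2: S_2 = 7.33 + 3.2*2 = 13.73
i=3: S_3 = 7.33 + 3.2*3 = 16.93
i=4: S_4 = 7.33 + 3.2*4 = 20.13
The first 5 terms are: [7.33, 10.53, 13.73, 16.93, 20.13]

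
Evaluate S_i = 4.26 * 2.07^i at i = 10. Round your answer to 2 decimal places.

S_10 = 4.26 * 2.07^10 ≈ 4.26 * 1444.4531 ≈ 6153.37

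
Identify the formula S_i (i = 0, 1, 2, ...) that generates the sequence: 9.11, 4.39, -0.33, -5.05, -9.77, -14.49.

Check differences: 4.39 - 9.11 = -4.72
-0.33 - 4.39 = -4.72
Common difference d = -4.72.
First term a = 9.11.
Formula: S_i = 9.11 - 4.72*i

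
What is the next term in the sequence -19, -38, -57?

Differences: -38 - -19 = -19
This is an arithmetic sequence with common difference d = -19.
Next term = -57 + -19 = -76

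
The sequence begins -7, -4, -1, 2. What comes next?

Differences: -4 - -7 = 3
This is an arithmetic sequence with common difference d = 3.
Next term = 2 + 3 = 5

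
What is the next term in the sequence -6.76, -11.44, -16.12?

Differences: -11.44 - -6.76 = -4.68
This is an arithmetic sequence with common difference d = -4.68.
Next term = -16.12 + -4.68 = -20.8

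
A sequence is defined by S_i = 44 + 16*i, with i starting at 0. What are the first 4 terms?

This is an arithmetic sequence.
i=0: S_0 = 44 + 16*0 = 44
i=1: S_1 = 44 + 16*1 = 60
i=2: S_2 = 44 + 16*2 = 76
i=3: S_3 = 44 + 16*3 = 92
The first 4 terms are: [44, 60, 76, 92]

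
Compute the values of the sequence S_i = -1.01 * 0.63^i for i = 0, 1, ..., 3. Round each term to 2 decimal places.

This is a geometric sequence.
i=0: S_0 = -1.01 * 0.63^0 = -1.01
i=1: S_1 = -1.01 * 0.63^1 ≈ -0.64
i=2: S_2 = -1.01 * 0.63^2 ≈ -0.4
i=3: S_3 = -1.01 * 0.63^3 ≈ -0.25
The first 4 terms are: [-1.01, -0.64, -0.4, -0.25]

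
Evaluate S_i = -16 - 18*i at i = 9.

S_9 = -16 + -18*9 = -16 + -162 = -178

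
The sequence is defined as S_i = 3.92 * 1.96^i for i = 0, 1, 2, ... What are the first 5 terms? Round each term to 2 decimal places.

This is a geometric sequence.
i=0: S_0 = 3.92 * 1.96^0 = 3.92
i=1: S_1 = 3.92 * 1.96^1 ≈ 7.68
i=2: S_2 = 3.92 * 1.96^2 ≈ 15.06
i=3: S_3 = 3.92 * 1.96^3 ≈ 29.52
i=4: S_4 = 3.92 * 1.96^4 ≈ 57.85
The first 5 terms are: [3.92, 7.68, 15.06, 29.52, 57.85]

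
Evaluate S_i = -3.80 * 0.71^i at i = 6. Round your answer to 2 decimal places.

S_6 = -3.8 * 0.71^6 ≈ -3.8 * 0.1281 ≈ -0.49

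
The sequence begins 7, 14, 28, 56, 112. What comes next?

Ratios: 14 / 7 = 2.0
This is a geometric sequence with common ratio r = 2.
Next term = 112 * 2 = 224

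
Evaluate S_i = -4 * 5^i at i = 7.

S_7 = -4 * 5^7 = -4 * 78125 = -312500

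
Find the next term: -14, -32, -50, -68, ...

Differences: -32 - -14 = -18
This is an arithmetic sequence with common difference d = -18.
Next term = -68 + -18 = -86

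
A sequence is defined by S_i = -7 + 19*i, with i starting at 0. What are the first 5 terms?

This is an arithmetic sequence.
i=0: S_0 = -7 + 19*0 = -7
i=1: S_1 = -7 + 19*1 = 12
i=2: S_2 = -7 + 19*2 = 31
i=3: S_3 = -7 + 19*3 = 50
i=4: S_4 = -7 + 19*4 = 69
The first 5 terms are: [-7, 12, 31, 50, 69]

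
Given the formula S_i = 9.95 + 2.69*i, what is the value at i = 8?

S_8 = 9.95 + 2.69*8 = 9.95 + 21.52 = 31.47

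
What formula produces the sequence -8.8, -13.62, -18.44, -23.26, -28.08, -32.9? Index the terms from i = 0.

Check differences: -13.62 - -8.8 = -4.82
-18.44 - -13.62 = -4.82
Common difference d = -4.82.
First term a = -8.8.
Formula: S_i = -8.80 - 4.82*i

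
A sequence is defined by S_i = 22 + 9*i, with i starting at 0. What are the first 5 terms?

This is an arithmetic sequence.
i=0: S_0 = 22 + 9*0 = 22
i=1: S_1 = 22 + 9*1 = 31
i=2: S_2 = 22 + 9*2 = 40
i=3: S_3 = 22 + 9*3 = 49
i=4: S_4 = 22 + 9*4 = 58
The first 5 terms are: [22, 31, 40, 49, 58]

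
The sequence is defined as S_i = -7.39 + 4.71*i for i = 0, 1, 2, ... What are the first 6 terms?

This is an arithmetic sequence.
i=0: S_0 = -7.39 + 4.71*0 = -7.39
i=1: S_1 = -7.39 + 4.71*1 = -2.68
i=2: S_2 = -7.39 + 4.71*2 = 2.03
i=3: S_3 = -7.39 + 4.71*3 = 6.74
i=4: S_4 = -7.39 + 4.71*4 = 11.45
i=5: S_5 = -7.39 + 4.71*5 = 16.16
The first 6 terms are: [-7.39, -2.68, 2.03, 6.74, 11.45, 16.16]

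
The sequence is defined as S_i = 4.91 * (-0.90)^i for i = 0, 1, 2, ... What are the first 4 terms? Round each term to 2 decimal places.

This is a geometric sequence.
i=0: S_0 = 4.91 * (-0.9)^0 = 4.91
i=1: S_1 = 4.91 * (-0.9)^1 ≈ -4.42
i=2: S_2 = 4.91 * (-0.9)^2 ≈ 3.98
i=3: S_3 = 4.91 * (-0.9)^3 ≈ -3.58
The first 4 terms are: [4.91, -4.42, 3.98, -3.58]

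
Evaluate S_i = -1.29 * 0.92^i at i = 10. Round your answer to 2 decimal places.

S_10 = -1.29 * 0.92^10 ≈ -1.29 * 0.4344 ≈ -0.56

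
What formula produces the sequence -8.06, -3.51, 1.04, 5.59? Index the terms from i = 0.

Check differences: -3.51 - -8.06 = 4.55
1.04 - -3.51 = 4.55
Common difference d = 4.55.
First term a = -8.06.
Formula: S_i = -8.06 + 4.55*i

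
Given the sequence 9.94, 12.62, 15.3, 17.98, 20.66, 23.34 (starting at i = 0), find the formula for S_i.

Check differences: 12.62 - 9.94 = 2.68
15.3 - 12.62 = 2.68
Common difference d = 2.68.
First term a = 9.94.
Formula: S_i = 9.94 + 2.68*i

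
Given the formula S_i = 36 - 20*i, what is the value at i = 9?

S_9 = 36 + -20*9 = 36 + -180 = -144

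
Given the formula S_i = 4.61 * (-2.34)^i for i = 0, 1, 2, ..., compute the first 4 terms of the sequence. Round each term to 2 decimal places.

This is a geometric sequence.
i=0: S_0 = 4.61 * (-2.34)^0 = 4.61
i=1: S_1 = 4.61 * (-2.34)^1 ≈ -10.79
i=2: S_2 = 4.61 * (-2.34)^2 ≈ 25.24
i=3: S_3 = 4.61 * (-2.34)^3 ≈ -59.07
The first 4 terms are: [4.61, -10.79, 25.24, -59.07]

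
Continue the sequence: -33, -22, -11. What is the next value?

Differences: -22 - -33 = 11
This is an arithmetic sequence with common difference d = 11.
Next term = -11 + 11 = 0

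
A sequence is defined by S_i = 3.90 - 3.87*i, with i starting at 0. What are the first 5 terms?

This is an arithmetic sequence.
i=0: S_0 = 3.9 + -3.87*0 = 3.9
i=1: S_1 = 3.9 + -3.87*1 = 0.03
i=2: S_2 = 3.9 + -3.87*2 = -3.84
i=3: S_3 = 3.9 + -3.87*3 = -7.71
i=4: S_4 = 3.9 + -3.87*4 = -11.58
The first 5 terms are: [3.9, 0.03, -3.84, -7.71, -11.58]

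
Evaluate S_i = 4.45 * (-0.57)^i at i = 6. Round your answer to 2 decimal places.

S_6 = 4.45 * (-0.57)^6 ≈ 4.45 * 0.0343 ≈ 0.15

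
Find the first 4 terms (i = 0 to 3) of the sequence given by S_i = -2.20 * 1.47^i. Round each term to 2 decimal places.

This is a geometric sequence.
i=0: S_0 = -2.2 * 1.47^0 = -2.2
i=1: S_1 = -2.2 * 1.47^1 ≈ -3.23
i=2: S_2 = -2.2 * 1.47^2 ≈ -4.75
i=3: S_3 = -2.2 * 1.47^3 ≈ -6.99
The first 4 terms are: [-2.2, -3.23, -4.75, -6.99]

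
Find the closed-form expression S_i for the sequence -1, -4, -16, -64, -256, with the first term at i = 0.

Check ratios: -4 / -1 = 4.0
Common ratio r = 4.
First term a = -1.
Formula: S_i = -1 * 4^i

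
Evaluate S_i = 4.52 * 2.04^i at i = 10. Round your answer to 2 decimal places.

S_10 = 4.52 * 2.04^10 ≈ 4.52 * 1248.2503 ≈ 5642.09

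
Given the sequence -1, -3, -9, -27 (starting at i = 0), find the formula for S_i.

Check ratios: -3 / -1 = 3.0
Common ratio r = 3.
First term a = -1.
Formula: S_i = -1 * 3^i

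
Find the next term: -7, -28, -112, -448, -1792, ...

Ratios: -28 / -7 = 4.0
This is a geometric sequence with common ratio r = 4.
Next term = -1792 * 4 = -7168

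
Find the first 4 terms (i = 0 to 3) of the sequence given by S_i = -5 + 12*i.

This is an arithmetic sequence.
i=0: S_0 = -5 + 12*0 = -5
i=1: S_1 = -5 + 12*1 = 7
i=2: S_2 = -5 + 12*2 = 19
i=3: S_3 = -5 + 12*3 = 31
The first 4 terms are: [-5, 7, 19, 31]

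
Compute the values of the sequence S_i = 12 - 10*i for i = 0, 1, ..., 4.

This is an arithmetic sequence.
i=0: S_0 = 12 + -10*0 = 12
i=1: S_1 = 12 + -10*1 = 2
i=2: S_2 = 12 + -10*2 = -8
i=3: S_3 = 12 + -10*3 = -18
i=4: S_4 = 12 + -10*4 = -28
The first 5 terms are: [12, 2, -8, -18, -28]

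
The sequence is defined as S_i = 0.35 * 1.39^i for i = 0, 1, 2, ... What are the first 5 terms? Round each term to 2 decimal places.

This is a geometric sequence.
i=0: S_0 = 0.35 * 1.39^0 = 0.35
i=1: S_1 = 0.35 * 1.39^1 ≈ 0.49
i=2: S_2 = 0.35 * 1.39^2 ≈ 0.68
i=3: S_3 = 0.35 * 1.39^3 ≈ 0.94
i=4: S_4 = 0.35 * 1.39^4 ≈ 1.31
The first 5 terms are: [0.35, 0.49, 0.68, 0.94, 1.31]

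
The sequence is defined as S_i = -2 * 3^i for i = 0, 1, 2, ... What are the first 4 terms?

This is a geometric sequence.
i=0: S_0 = -2 * 3^0 = -2
i=1: S_1 = -2 * 3^1 = -6
i=2: S_2 = -2 * 3^2 = -18
i=3: S_3 = -2 * 3^3 = -54
The first 4 terms are: [-2, -6, -18, -54]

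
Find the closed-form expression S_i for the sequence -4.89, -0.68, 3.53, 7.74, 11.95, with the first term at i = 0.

Check differences: -0.68 - -4.89 = 4.21
3.53 - -0.68 = 4.21
Common difference d = 4.21.
First term a = -4.89.
Formula: S_i = -4.89 + 4.21*i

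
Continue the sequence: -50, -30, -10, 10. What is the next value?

Differences: -30 - -50 = 20
This is an arithmetic sequence with common difference d = 20.
Next term = 10 + 20 = 30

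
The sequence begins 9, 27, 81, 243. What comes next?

Ratios: 27 / 9 = 3.0
This is a geometric sequence with common ratio r = 3.
Next term = 243 * 3 = 729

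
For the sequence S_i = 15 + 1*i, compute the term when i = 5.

S_5 = 15 + 1*5 = 15 + 5 = 20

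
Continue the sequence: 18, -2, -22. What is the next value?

Differences: -2 - 18 = -20
This is an arithmetic sequence with common difference d = -20.
Next term = -22 + -20 = -42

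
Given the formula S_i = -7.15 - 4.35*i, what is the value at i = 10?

S_10 = -7.15 + -4.35*10 = -7.15 + -43.5 = -50.65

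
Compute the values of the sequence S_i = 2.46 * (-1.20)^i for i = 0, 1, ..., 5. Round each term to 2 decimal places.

This is a geometric sequence.
i=0: S_0 = 2.46 * (-1.2)^0 = 2.46
i=1: S_1 = 2.46 * (-1.2)^1 ≈ -2.95
i=2: S_2 = 2.46 * (-1.2)^2 ≈ 3.54
i=3: S_3 = 2.46 * (-1.2)^3 ≈ -4.25
i=4: S_4 = 2.46 * (-1.2)^4 ≈ 5.1
i=5: S_5 = 2.46 * (-1.2)^5 ≈ -6.12
The first 6 terms are: [2.46, -2.95, 3.54, -4.25, 5.1, -6.12]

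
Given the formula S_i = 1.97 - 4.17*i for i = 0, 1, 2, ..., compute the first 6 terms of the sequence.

This is an arithmetic sequence.
i=0: S_0 = 1.97 + -4.17*0 = 1.97
i=1: S_1 = 1.97 + -4.17*1 = -2.2
i=2: S_2 = 1.97 + -4.17*2 = -6.37
i=3: S_3 = 1.97 + -4.17*3 = -10.54
i=4: S_4 = 1.97 + -4.17*4 = -14.71
i=5: S_5 = 1.97 + -4.17*5 = -18.88
The first 6 terms are: [1.97, -2.2, -6.37, -10.54, -14.71, -18.88]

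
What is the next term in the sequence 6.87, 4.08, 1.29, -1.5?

Differences: 4.08 - 6.87 = -2.79
This is an arithmetic sequence with common difference d = -2.79.
Next term = -1.5 + -2.79 = -4.29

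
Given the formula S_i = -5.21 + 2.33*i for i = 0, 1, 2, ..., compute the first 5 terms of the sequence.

This is an arithmetic sequence.
i=0: S_0 = -5.21 + 2.33*0 = -5.21
i=1: S_1 = -5.21 + 2.33*1 = -2.88
i=2: S_2 = -5.21 + 2.33*2 = -0.55
i=3: S_3 = -5.21 + 2.33*3 = 1.78
i=4: S_4 = -5.21 + 2.33*4 = 4.11
The first 5 terms are: [-5.21, -2.88, -0.55, 1.78, 4.11]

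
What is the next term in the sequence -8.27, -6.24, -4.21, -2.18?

Differences: -6.24 - -8.27 = 2.03
This is an arithmetic sequence with common difference d = 2.03.
Next term = -2.18 + 2.03 = -0.15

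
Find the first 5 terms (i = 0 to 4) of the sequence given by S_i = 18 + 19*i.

This is an arithmetic sequence.
i=0: S_0 = 18 + 19*0 = 18
i=1: S_1 = 18 + 19*1 = 37
i=2: S_2 = 18 + 19*2 = 56
i=3: S_3 = 18 + 19*3 = 75
i=4: S_4 = 18 + 19*4 = 94
The first 5 terms are: [18, 37, 56, 75, 94]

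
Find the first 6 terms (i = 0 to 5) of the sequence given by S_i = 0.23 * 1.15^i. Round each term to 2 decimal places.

This is a geometric sequence.
i=0: S_0 = 0.23 * 1.15^0 = 0.23
i=1: S_1 = 0.23 * 1.15^1 ≈ 0.26
i=2: S_2 = 0.23 * 1.15^2 ≈ 0.3
i=3: S_3 = 0.23 * 1.15^3 ≈ 0.35
i=4: S_4 = 0.23 * 1.15^4 ≈ 0.4
i=5: S_5 = 0.23 * 1.15^5 ≈ 0.46
The first 6 terms are: [0.23, 0.26, 0.3, 0.35, 0.4, 0.46]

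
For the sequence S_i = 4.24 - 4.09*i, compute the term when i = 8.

S_8 = 4.24 + -4.09*8 = 4.24 + -32.72 = -28.48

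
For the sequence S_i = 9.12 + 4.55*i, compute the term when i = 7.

S_7 = 9.12 + 4.55*7 = 9.12 + 31.85 = 40.97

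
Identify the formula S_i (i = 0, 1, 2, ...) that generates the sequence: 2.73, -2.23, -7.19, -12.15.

Check differences: -2.23 - 2.73 = -4.96
-7.19 - -2.23 = -4.96
Common difference d = -4.96.
First term a = 2.73.
Formula: S_i = 2.73 - 4.96*i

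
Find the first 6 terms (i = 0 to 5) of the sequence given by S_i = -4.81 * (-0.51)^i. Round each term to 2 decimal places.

This is a geometric sequence.
i=0: S_0 = -4.81 * (-0.51)^0 = -4.81
i=1: S_1 = -4.81 * (-0.51)^1 ≈ 2.45
i=2: S_2 = -4.81 * (-0.51)^2 ≈ -1.25
i=3: S_3 = -4.81 * (-0.51)^3 ≈ 0.64
i=4: S_4 = -4.81 * (-0.51)^4 ≈ -0.33
i=5: S_5 = -4.81 * (-0.51)^5 ≈ 0.17
The first 6 terms are: [-4.81, 2.45, -1.25, 0.64, -0.33, 0.17]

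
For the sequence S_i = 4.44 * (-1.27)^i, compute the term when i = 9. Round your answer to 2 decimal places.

S_9 = 4.44 * (-1.27)^9 ≈ 4.44 * -8.5948 ≈ -38.16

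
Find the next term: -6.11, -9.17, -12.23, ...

Differences: -9.17 - -6.11 = -3.06
This is an arithmetic sequence with common difference d = -3.06.
Next term = -12.23 + -3.06 = -15.29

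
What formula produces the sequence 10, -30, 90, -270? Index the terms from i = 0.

Check ratios: -30 / 10 = -3.0
Common ratio r = -3.
First term a = 10.
Formula: S_i = 10 * (-3)^i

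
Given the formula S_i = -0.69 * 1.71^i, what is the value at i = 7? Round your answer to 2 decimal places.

S_7 = -0.69 * 1.71^7 ≈ -0.69 * 42.7536 ≈ -29.5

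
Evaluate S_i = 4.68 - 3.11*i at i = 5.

S_5 = 4.68 + -3.11*5 = 4.68 + -15.55 = -10.87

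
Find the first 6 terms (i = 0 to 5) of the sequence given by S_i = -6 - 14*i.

This is an arithmetic sequence.
i=0: S_0 = -6 + -14*0 = -6
i=1: S_1 = -6 + -14*1 = -20
i=2: S_2 = -6 + -14*2 = -34
i=3: S_3 = -6 + -14*3 = -48
i=4: S_4 = -6 + -14*4 = -62
i=5: S_5 = -6 + -14*5 = -76
The first 6 terms are: [-6, -20, -34, -48, -62, -76]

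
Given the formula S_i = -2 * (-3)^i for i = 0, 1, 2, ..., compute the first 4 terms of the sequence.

This is a geometric sequence.
i=0: S_0 = -2 * (-3)^0 = -2
i=1: S_1 = -2 * (-3)^1 = 6
i=2: S_2 = -2 * (-3)^2 = -18
i=3: S_3 = -2 * (-3)^3 = 54
The first 4 terms are: [-2, 6, -18, 54]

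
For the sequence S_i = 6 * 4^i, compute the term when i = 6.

S_6 = 6 * 4^6 = 6 * 4096 = 24576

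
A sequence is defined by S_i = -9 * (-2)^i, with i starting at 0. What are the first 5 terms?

This is a geometric sequence.
i=0: S_0 = -9 * (-2)^0 = -9
i=1: S_1 = -9 * (-2)^1 = 18
i=2: S_2 = -9 * (-2)^2 = -36
i=3: S_3 = -9 * (-2)^3 = 72
i=4: S_4 = -9 * (-2)^4 = -144
The first 5 terms are: [-9, 18, -36, 72, -144]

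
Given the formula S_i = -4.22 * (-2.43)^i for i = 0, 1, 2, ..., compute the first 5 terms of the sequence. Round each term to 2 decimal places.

This is a geometric sequence.
i=0: S_0 = -4.22 * (-2.43)^0 = -4.22
i=1: S_1 = -4.22 * (-2.43)^1 ≈ 10.25
i=2: S_2 = -4.22 * (-2.43)^2 ≈ -24.92
i=3: S_3 = -4.22 * (-2.43)^3 ≈ 60.55
i=4: S_4 = -4.22 * (-2.43)^4 ≈ -147.14
The first 5 terms are: [-4.22, 10.25, -24.92, 60.55, -147.14]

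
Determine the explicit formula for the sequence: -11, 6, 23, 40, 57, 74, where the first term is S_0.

Check differences: 6 - -11 = 17
23 - 6 = 17
Common difference d = 17.
First term a = -11.
Formula: S_i = -11 + 17*i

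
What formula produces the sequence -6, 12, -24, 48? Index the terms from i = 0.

Check ratios: 12 / -6 = -2.0
Common ratio r = -2.
First term a = -6.
Formula: S_i = -6 * (-2)^i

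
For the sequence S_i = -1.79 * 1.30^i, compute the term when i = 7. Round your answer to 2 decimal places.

S_7 = -1.79 * 1.3^7 ≈ -1.79 * 6.2749 ≈ -11.23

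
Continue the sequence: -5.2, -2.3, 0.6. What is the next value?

Differences: -2.3 - -5.2 = 2.9
This is an arithmetic sequence with common difference d = 2.9.
Next term = 0.6 + 2.9 = 3.5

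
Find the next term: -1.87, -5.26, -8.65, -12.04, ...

Differences: -5.26 - -1.87 = -3.39
This is an arithmetic sequence with common difference d = -3.39.
Next term = -12.04 + -3.39 = -15.43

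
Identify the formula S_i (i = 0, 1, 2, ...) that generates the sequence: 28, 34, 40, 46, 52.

Check differences: 34 - 28 = 6
40 - 34 = 6
Common difference d = 6.
First term a = 28.
Formula: S_i = 28 + 6*i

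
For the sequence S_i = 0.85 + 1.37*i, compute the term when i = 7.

S_7 = 0.85 + 1.37*7 = 0.85 + 9.59 = 10.44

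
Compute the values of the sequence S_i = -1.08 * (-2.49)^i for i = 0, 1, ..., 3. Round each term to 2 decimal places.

This is a geometric sequence.
i=0: S_0 = -1.08 * (-2.49)^0 = -1.08
i=1: S_1 = -1.08 * (-2.49)^1 ≈ 2.69
i=2: S_2 = -1.08 * (-2.49)^2 ≈ -6.7
i=3: S_3 = -1.08 * (-2.49)^3 ≈ 16.67
The first 4 terms are: [-1.08, 2.69, -6.7, 16.67]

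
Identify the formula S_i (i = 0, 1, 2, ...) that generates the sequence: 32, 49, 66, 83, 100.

Check differences: 49 - 32 = 17
66 - 49 = 17
Common difference d = 17.
First term a = 32.
Formula: S_i = 32 + 17*i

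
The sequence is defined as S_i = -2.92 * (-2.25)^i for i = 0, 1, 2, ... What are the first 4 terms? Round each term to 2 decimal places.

This is a geometric sequence.
i=0: S_0 = -2.92 * (-2.25)^0 = -2.92
i=1: S_1 = -2.92 * (-2.25)^1 = 6.57
i=2: S_2 = -2.92 * (-2.25)^2 ≈ -14.78
i=3: S_3 = -2.92 * (-2.25)^3 ≈ 33.26
The first 4 terms are: [-2.92, 6.57, -14.78, 33.26]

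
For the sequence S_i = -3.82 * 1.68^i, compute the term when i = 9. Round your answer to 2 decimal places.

S_9 = -3.82 * 1.68^9 ≈ -3.82 * 106.6065 ≈ -407.24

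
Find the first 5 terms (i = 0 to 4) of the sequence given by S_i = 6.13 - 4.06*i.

This is an arithmetic sequence.
i=0: S_0 = 6.13 + -4.06*0 = 6.13
i=1: S_1 = 6.13 + -4.06*1 = 2.07
i=2: S_2 = 6.13 + -4.06*2 = -1.99
i=3: S_3 = 6.13 + -4.06*3 = -6.05
i=4: S_4 = 6.13 + -4.06*4 = -10.11
The first 5 terms are: [6.13, 2.07, -1.99, -6.05, -10.11]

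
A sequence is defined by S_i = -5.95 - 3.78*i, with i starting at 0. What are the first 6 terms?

This is an arithmetic sequence.
i=0: S_0 = -5.95 + -3.78*0 = -5.95
i=1: S_1 = -5.95 + -3.78*1 = -9.73
i=2: S_2 = -5.95 + -3.78*2 = -13.51
i=3: S_3 = -5.95 + -3.78*3 = -17.29
i=4: S_4 = -5.95 + -3.78*4 = -21.07
i=5: S_5 = -5.95 + -3.78*5 = -24.85
The first 6 terms are: [-5.95, -9.73, -13.51, -17.29, -21.07, -24.85]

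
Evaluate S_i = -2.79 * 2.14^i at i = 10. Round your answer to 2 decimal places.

S_10 = -2.79 * 2.14^10 ≈ -2.79 * 2014.363 ≈ -5620.07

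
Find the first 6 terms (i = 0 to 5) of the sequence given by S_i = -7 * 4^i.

This is a geometric sequence.
i=0: S_0 = -7 * 4^0 = -7
i=1: S_1 = -7 * 4^1 = -28
i=2: S_2 = -7 * 4^2 = -112
i=3: S_3 = -7 * 4^3 = -448
i=4: S_4 = -7 * 4^4 = -1792
i=5: S_5 = -7 * 4^5 = -7168
The first 6 terms are: [-7, -28, -112, -448, -1792, -7168]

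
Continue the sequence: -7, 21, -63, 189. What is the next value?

Ratios: 21 / -7 = -3.0
This is a geometric sequence with common ratio r = -3.
Next term = 189 * -3 = -567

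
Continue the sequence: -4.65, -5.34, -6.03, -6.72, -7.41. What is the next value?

Differences: -5.34 - -4.65 = -0.69
This is an arithmetic sequence with common difference d = -0.69.
Next term = -7.41 + -0.69 = -8.1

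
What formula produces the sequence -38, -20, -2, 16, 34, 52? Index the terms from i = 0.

Check differences: -20 - -38 = 18
-2 - -20 = 18
Common difference d = 18.
First term a = -38.
Formula: S_i = -38 + 18*i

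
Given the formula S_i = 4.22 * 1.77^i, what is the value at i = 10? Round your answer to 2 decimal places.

S_10 = 4.22 * 1.77^10 ≈ 4.22 * 301.8093 ≈ 1273.64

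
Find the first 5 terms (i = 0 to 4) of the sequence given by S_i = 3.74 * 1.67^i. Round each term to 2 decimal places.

This is a geometric sequence.
i=0: S_0 = 3.74 * 1.67^0 = 3.74
i=1: S_1 = 3.74 * 1.67^1 ≈ 6.25
i=2: S_2 = 3.74 * 1.67^2 ≈ 10.43
i=3: S_3 = 3.74 * 1.67^3 ≈ 17.42
i=4: S_4 = 3.74 * 1.67^4 ≈ 29.09
The first 5 terms are: [3.74, 6.25, 10.43, 17.42, 29.09]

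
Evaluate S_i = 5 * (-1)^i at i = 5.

S_5 = 5 * (-1)^5 = 5 * -1 = -5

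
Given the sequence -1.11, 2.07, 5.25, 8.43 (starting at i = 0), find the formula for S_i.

Check differences: 2.07 - -1.11 = 3.18
5.25 - 2.07 = 3.18
Common difference d = 3.18.
First term a = -1.11.
Formula: S_i = -1.11 + 3.18*i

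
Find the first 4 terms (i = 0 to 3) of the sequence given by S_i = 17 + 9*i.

This is an arithmetic sequence.
i=0: S_0 = 17 + 9*0 = 17
i=1: S_1 = 17 + 9*1 = 26
i=2: S_2 = 17 + 9*2 = 35
i=3: S_3 = 17 + 9*3 = 44
The first 4 terms are: [17, 26, 35, 44]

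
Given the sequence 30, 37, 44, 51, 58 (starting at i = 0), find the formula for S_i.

Check differences: 37 - 30 = 7
44 - 37 = 7
Common difference d = 7.
First term a = 30.
Formula: S_i = 30 + 7*i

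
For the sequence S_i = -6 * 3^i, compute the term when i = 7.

S_7 = -6 * 3^7 = -6 * 2187 = -13122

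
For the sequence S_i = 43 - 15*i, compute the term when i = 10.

S_10 = 43 + -15*10 = 43 + -150 = -107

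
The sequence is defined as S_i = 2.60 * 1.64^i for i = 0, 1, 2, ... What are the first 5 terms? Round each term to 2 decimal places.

This is a geometric sequence.
i=0: S_0 = 2.6 * 1.64^0 = 2.6
i=1: S_1 = 2.6 * 1.64^1 ≈ 4.26
i=2: S_2 = 2.6 * 1.64^2 ≈ 6.99
i=3: S_3 = 2.6 * 1.64^3 ≈ 11.47
i=4: S_4 = 2.6 * 1.64^4 ≈ 18.81
The first 5 terms are: [2.6, 4.26, 6.99, 11.47, 18.81]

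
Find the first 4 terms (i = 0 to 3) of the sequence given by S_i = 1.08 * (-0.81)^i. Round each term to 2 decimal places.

This is a geometric sequence.
i=0: S_0 = 1.08 * (-0.81)^0 = 1.08
i=1: S_1 = 1.08 * (-0.81)^1 ≈ -0.87
i=2: S_2 = 1.08 * (-0.81)^2 ≈ 0.71
i=3: S_3 = 1.08 * (-0.81)^3 ≈ -0.57
The first 4 terms are: [1.08, -0.87, 0.71, -0.57]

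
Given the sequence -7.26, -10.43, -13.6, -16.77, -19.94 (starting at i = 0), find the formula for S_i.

Check differences: -10.43 - -7.26 = -3.17
-13.6 - -10.43 = -3.17
Common difference d = -3.17.
First term a = -7.26.
Formula: S_i = -7.26 - 3.17*i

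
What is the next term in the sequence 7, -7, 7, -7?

Ratios: -7 / 7 = -1.0
This is a geometric sequence with common ratio r = -1.
Next term = -7 * -1 = 7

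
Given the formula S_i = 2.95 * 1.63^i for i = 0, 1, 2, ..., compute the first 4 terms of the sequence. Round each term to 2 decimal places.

This is a geometric sequence.
i=0: S_0 = 2.95 * 1.63^0 = 2.95
i=1: S_1 = 2.95 * 1.63^1 ≈ 4.81
i=2: S_2 = 2.95 * 1.63^2 ≈ 7.84
i=3: S_3 = 2.95 * 1.63^3 ≈ 12.78
The first 4 terms are: [2.95, 4.81, 7.84, 12.78]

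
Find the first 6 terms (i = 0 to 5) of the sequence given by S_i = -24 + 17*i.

This is an arithmetic sequence.
i=0: S_0 = -24 + 17*0 = -24
i=1: S_1 = -24 + 17*1 = -7
i=2: S_2 = -24 + 17*2 = 10
i=3: S_3 = -24 + 17*3 = 27
i=4: S_4 = -24 + 17*4 = 44
i=5: S_5 = -24 + 17*5 = 61
The first 6 terms are: [-24, -7, 10, 27, 44, 61]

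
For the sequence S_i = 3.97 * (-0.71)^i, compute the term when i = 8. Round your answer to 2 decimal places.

S_8 = 3.97 * (-0.71)^8 ≈ 3.97 * 0.0646 ≈ 0.26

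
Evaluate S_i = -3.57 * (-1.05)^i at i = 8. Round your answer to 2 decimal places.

S_8 = -3.57 * (-1.05)^8 ≈ -3.57 * 1.4775 ≈ -5.27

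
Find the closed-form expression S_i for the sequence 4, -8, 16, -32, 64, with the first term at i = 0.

Check ratios: -8 / 4 = -2.0
Common ratio r = -2.
First term a = 4.
Formula: S_i = 4 * (-2)^i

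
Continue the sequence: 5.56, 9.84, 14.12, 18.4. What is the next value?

Differences: 9.84 - 5.56 = 4.28
This is an arithmetic sequence with common difference d = 4.28.
Next term = 18.4 + 4.28 = 22.68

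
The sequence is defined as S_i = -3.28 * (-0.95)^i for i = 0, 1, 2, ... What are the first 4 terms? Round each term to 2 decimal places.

This is a geometric sequence.
i=0: S_0 = -3.28 * (-0.95)^0 = -3.28
i=1: S_1 = -3.28 * (-0.95)^1 ≈ 3.12
i=2: S_2 = -3.28 * (-0.95)^2 ≈ -2.96
i=3: S_3 = -3.28 * (-0.95)^3 ≈ 2.81
The first 4 terms are: [-3.28, 3.12, -2.96, 2.81]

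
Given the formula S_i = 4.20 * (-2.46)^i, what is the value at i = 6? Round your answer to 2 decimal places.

S_6 = 4.2 * (-2.46)^6 ≈ 4.2 * 221.6209 ≈ 930.81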